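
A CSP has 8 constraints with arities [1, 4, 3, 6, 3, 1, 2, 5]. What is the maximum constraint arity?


The arities are: 1, 4, 3, 6, 3, 1, 2, 5.
Scan for the maximum value.
Maximum arity = 6.

6


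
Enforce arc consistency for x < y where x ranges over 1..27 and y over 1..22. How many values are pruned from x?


For the constraint x < y, x needs a supporting value in y's domain.
x can be at most 21 (one less than y's maximum).
Valid x values from domain: 21 out of 27.
Pruned = 27 - 21 = 6.

6


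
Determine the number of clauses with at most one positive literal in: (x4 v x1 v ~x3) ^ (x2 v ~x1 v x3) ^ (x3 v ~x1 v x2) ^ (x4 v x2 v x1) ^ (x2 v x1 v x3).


A Horn clause has at most one positive literal.
Clause 1: 2 positive lit(s) -> not Horn
Clause 2: 2 positive lit(s) -> not Horn
Clause 3: 2 positive lit(s) -> not Horn
Clause 4: 3 positive lit(s) -> not Horn
Clause 5: 3 positive lit(s) -> not Horn
Total Horn clauses = 0.

0


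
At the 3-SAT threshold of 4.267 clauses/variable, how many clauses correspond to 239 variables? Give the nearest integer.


The 3-SAT phase transition occurs at approximately 4.267 clauses per variable.
m = 4.267 * 239 = 1019.813.
Rounded to nearest integer: 1020.

1020


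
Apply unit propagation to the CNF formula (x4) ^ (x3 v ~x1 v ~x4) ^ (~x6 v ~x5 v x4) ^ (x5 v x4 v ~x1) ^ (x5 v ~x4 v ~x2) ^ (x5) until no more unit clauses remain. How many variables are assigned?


Unit propagation repeatedly assigns the literal in any unit clause, then simplifies.
Assignments in order: x4 = T, x5 = T.
No further unit clauses remain.
Total variables assigned = 2.

2


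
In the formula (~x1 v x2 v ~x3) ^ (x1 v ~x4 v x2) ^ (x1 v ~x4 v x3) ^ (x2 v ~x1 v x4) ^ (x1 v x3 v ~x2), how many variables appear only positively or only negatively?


A pure literal appears in only one polarity across all clauses.
No pure literals found.
Count = 0.

0


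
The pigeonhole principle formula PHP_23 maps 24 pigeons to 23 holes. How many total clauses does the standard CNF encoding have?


The PHP encoding has two parts:
1) At-least-one-hole clauses: 24 (one per pigeon, each with 23 literals).
2) At-most-one-pigeon-per-hole clauses: 23 holes * C(24,2) = 23 * 276 = 6348.
Total clauses = 24 + 6348 = 6372.

6372


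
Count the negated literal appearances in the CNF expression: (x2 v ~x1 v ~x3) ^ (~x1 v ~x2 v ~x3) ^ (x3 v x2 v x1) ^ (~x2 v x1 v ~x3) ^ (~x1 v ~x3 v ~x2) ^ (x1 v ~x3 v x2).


Scan each clause for negated literals.
Clause 1: 2 negative; Clause 2: 3 negative; Clause 3: 0 negative; Clause 4: 2 negative; Clause 5: 3 negative; Clause 6: 1 negative.
Total negative literal occurrences = 11.

11


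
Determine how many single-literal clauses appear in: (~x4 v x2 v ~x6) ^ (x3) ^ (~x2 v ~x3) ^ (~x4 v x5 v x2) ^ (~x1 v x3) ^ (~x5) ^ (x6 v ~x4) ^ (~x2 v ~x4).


A unit clause contains exactly one literal.
Unit clauses found: (x3), (~x5).
Count = 2.

2


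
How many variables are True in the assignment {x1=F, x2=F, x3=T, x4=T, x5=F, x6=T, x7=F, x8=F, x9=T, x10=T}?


The weight is the number of variables assigned True.
True variables: x3, x4, x6, x9, x10.
Weight = 5.

5


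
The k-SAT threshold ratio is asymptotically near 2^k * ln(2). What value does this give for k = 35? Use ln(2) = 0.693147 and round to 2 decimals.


Using the asymptotic formula: threshold ~ 2^k * ln(2).
2^35 = 34359738368.
34359738368 * 0.693147 = 23816349570.56.

23816349570.56


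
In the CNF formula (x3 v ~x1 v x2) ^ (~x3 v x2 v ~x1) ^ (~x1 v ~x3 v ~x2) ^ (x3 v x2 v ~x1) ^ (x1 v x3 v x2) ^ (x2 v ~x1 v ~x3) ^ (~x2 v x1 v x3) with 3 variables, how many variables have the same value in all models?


Find all satisfying assignments: 3 model(s).
Check which variables have the same value in every model.
No variable is fixed across all models.
Backbone size = 0.

0


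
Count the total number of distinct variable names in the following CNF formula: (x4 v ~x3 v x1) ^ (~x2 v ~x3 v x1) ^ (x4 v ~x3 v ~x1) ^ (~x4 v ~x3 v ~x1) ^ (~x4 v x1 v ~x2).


Identify each distinct variable in the formula.
Variables found: x1, x2, x3, x4.
Total distinct variables = 4.

4


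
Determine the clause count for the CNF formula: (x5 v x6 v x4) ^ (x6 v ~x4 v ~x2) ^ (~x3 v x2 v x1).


Each group enclosed in parentheses joined by ^ is one clause.
Counting the conjuncts: 3 clauses.

3


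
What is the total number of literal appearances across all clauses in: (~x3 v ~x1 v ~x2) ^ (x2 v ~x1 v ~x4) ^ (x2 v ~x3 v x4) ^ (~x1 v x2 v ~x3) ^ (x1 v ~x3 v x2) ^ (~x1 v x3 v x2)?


Clause lengths: 3, 3, 3, 3, 3, 3.
Sum = 3 + 3 + 3 + 3 + 3 + 3 = 18.

18


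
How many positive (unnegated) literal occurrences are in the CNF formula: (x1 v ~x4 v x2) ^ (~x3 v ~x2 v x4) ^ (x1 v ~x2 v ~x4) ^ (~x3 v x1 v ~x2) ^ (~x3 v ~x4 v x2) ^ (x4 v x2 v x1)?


Scan each clause for unnegated literals.
Clause 1: 2 positive; Clause 2: 1 positive; Clause 3: 1 positive; Clause 4: 1 positive; Clause 5: 1 positive; Clause 6: 3 positive.
Total positive literal occurrences = 9.

9


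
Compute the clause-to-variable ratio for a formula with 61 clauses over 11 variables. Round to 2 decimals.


Clause-to-variable ratio = clauses / variables.
61 / 11 = 5.55.

5.55


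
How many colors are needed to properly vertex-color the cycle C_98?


A cycle on an even number of vertices is bipartite: alternate two colors around the cycle.
Since 98 is even, two colors suffice, and at least two are needed because the graph has edges.
Chromatic number = 2.

2


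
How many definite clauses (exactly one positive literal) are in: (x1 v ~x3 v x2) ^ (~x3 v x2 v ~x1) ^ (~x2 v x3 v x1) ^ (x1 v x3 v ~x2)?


A definite clause has exactly one positive literal.
Clause 1: 2 positive -> not definite
Clause 2: 1 positive -> definite
Clause 3: 2 positive -> not definite
Clause 4: 2 positive -> not definite
Definite clause count = 1.

1


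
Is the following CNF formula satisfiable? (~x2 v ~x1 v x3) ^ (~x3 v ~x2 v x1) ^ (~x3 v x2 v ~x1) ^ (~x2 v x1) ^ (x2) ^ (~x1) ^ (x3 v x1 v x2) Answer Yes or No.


Check all 8 possible truth assignments.
Number of satisfying assignments found: 0.
The formula is unsatisfiable.

No


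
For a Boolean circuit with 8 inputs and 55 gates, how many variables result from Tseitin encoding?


The Tseitin transformation introduces one auxiliary variable per gate.
Total variables = inputs + gates = 8 + 55 = 63.

63


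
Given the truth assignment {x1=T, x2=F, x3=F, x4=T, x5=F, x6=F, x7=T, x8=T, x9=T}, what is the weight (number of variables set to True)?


The weight is the number of variables assigned True.
True variables: x1, x4, x7, x8, x9.
Weight = 5.

5


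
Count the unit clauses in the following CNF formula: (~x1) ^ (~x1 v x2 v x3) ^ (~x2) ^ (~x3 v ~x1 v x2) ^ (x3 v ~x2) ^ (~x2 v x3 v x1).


A unit clause contains exactly one literal.
Unit clauses found: (~x1), (~x2).
Count = 2.

2


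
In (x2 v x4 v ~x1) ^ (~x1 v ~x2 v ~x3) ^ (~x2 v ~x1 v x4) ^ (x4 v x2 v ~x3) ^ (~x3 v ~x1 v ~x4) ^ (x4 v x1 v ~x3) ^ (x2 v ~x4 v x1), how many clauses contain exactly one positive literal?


A definite clause has exactly one positive literal.
Clause 1: 2 positive -> not definite
Clause 2: 0 positive -> not definite
Clause 3: 1 positive -> definite
Clause 4: 2 positive -> not definite
Clause 5: 0 positive -> not definite
Clause 6: 2 positive -> not definite
Clause 7: 2 positive -> not definite
Definite clause count = 1.

1


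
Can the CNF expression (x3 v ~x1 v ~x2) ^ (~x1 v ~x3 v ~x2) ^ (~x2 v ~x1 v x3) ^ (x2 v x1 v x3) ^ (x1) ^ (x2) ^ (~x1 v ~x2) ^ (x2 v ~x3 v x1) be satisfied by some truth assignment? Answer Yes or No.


Check all 8 possible truth assignments.
Number of satisfying assignments found: 0.
The formula is unsatisfiable.

No


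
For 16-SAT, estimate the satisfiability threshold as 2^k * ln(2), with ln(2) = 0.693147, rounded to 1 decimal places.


Using the asymptotic formula: threshold ~ 2^k * ln(2).
2^16 = 65536.
65536 * 0.693147 = 45426.1.

45426.1


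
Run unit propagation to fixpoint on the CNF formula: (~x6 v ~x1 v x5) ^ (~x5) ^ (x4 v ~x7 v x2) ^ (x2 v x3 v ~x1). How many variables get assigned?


Unit propagation repeatedly assigns the literal in any unit clause, then simplifies.
Assignments in order: x5 = F.
No further unit clauses remain.
Total variables assigned = 1.

1


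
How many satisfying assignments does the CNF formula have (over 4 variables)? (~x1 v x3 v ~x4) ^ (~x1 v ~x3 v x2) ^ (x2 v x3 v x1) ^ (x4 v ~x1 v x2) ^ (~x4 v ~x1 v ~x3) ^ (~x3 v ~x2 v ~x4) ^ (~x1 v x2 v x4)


Enumerate all 16 truth assignments over 4 variables.
Test each against every clause.
Satisfying assignments found: 7.

7


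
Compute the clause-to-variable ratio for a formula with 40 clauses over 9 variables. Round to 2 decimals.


Clause-to-variable ratio = clauses / variables.
40 / 9 = 4.44.

4.44


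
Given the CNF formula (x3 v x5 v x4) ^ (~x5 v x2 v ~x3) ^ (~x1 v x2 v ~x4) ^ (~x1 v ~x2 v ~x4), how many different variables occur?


Identify each distinct variable in the formula.
Variables found: x1, x2, x3, x4, x5.
Total distinct variables = 5.

5


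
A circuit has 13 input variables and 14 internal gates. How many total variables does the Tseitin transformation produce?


The Tseitin transformation introduces one auxiliary variable per gate.
Total variables = inputs + gates = 13 + 14 = 27.

27


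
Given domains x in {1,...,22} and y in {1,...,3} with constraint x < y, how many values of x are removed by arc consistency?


For the constraint x < y, x needs a supporting value in y's domain.
x can be at most 2 (one less than y's maximum).
Valid x values from domain: 2 out of 22.
Pruned = 22 - 2 = 20.

20


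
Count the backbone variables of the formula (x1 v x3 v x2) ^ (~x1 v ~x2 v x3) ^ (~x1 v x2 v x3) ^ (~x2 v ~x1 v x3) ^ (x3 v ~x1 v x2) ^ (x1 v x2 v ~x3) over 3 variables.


Find all satisfying assignments: 4 model(s).
Check which variables have the same value in every model.
No variable is fixed across all models.
Backbone size = 0.

0


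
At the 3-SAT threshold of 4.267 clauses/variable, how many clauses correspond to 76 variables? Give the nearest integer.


The 3-SAT phase transition occurs at approximately 4.267 clauses per variable.
m = 4.267 * 76 = 324.292.
Rounded to nearest integer: 324.

324


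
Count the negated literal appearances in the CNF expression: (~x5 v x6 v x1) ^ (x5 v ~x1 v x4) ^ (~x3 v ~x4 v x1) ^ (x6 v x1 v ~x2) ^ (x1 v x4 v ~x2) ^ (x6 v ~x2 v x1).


Scan each clause for negated literals.
Clause 1: 1 negative; Clause 2: 1 negative; Clause 3: 2 negative; Clause 4: 1 negative; Clause 5: 1 negative; Clause 6: 1 negative.
Total negative literal occurrences = 7.

7


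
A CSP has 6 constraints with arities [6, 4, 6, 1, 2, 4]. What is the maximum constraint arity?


The arities are: 6, 4, 6, 1, 2, 4.
Scan for the maximum value.
Maximum arity = 6.

6


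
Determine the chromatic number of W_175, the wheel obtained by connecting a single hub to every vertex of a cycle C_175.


W_175 consists of the cycle C_175 together with a hub vertex adjacent to every cycle vertex.
The cycle C_175 needs 3 colors (odd cycle -> 3).
The hub is adjacent to every cycle vertex, so it must receive a new color distinct from all of them.
Chromatic number = 3 + 1 = 4.

4


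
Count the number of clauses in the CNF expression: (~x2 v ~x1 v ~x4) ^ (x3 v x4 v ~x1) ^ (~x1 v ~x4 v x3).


Each group enclosed in parentheses joined by ^ is one clause.
Counting the conjuncts: 3 clauses.

3


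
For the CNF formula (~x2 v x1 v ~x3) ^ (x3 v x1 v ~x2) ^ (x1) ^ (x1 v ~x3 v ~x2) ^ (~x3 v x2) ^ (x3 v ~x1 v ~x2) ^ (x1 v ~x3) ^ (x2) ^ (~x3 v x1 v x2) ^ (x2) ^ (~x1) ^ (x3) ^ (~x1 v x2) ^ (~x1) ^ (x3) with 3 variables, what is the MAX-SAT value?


Enumerate all 8 truth assignments.
For each, count how many of the 15 clauses are satisfied.
The formula is not fully satisfiable, so the maximum is below 15.
Maximum simultaneously satisfiable clauses = 13.

13


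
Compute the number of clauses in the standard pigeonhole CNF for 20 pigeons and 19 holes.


The PHP encoding has two parts:
1) At-least-one-hole clauses: 20 (one per pigeon, each with 19 literals).
2) At-most-one-pigeon-per-hole clauses: 19 holes * C(20,2) = 19 * 190 = 3610.
Total clauses = 20 + 3610 = 3630.

3630


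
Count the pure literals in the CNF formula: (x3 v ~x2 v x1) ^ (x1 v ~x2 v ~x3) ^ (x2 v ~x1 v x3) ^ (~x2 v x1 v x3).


A pure literal appears in only one polarity across all clauses.
No pure literals found.
Count = 0.

0


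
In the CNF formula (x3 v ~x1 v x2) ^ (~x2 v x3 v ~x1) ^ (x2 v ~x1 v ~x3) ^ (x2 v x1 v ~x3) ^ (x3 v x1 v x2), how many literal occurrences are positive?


Scan each clause for unnegated literals.
Clause 1: 2 positive; Clause 2: 1 positive; Clause 3: 1 positive; Clause 4: 2 positive; Clause 5: 3 positive.
Total positive literal occurrences = 9.

9


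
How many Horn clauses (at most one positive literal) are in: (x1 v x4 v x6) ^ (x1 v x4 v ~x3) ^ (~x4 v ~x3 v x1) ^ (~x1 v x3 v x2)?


A Horn clause has at most one positive literal.
Clause 1: 3 positive lit(s) -> not Horn
Clause 2: 2 positive lit(s) -> not Horn
Clause 3: 1 positive lit(s) -> Horn
Clause 4: 2 positive lit(s) -> not Horn
Total Horn clauses = 1.

1


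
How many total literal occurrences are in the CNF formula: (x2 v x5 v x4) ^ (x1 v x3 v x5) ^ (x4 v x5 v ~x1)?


Clause lengths: 3, 3, 3.
Sum = 3 + 3 + 3 = 9.

9


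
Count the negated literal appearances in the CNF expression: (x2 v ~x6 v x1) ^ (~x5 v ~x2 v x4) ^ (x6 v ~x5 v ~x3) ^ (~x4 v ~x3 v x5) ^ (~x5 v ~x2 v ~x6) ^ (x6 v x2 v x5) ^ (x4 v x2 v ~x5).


Scan each clause for negated literals.
Clause 1: 1 negative; Clause 2: 2 negative; Clause 3: 2 negative; Clause 4: 2 negative; Clause 5: 3 negative; Clause 6: 0 negative; Clause 7: 1 negative.
Total negative literal occurrences = 11.

11


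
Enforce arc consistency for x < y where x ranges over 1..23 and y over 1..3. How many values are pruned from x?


For the constraint x < y, x needs a supporting value in y's domain.
x can be at most 2 (one less than y's maximum).
Valid x values from domain: 2 out of 23.
Pruned = 23 - 2 = 21.

21


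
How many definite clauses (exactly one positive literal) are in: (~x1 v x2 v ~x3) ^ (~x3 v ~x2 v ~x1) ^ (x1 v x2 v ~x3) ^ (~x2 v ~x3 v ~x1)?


A definite clause has exactly one positive literal.
Clause 1: 1 positive -> definite
Clause 2: 0 positive -> not definite
Clause 3: 2 positive -> not definite
Clause 4: 0 positive -> not definite
Definite clause count = 1.

1


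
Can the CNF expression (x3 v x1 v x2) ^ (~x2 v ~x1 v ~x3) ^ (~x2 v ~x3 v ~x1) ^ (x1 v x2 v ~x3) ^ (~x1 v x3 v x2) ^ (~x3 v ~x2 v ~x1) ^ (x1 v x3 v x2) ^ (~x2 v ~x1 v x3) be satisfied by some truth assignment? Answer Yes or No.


Check all 8 possible truth assignments.
Number of satisfying assignments found: 3.
The formula is satisfiable.

Yes


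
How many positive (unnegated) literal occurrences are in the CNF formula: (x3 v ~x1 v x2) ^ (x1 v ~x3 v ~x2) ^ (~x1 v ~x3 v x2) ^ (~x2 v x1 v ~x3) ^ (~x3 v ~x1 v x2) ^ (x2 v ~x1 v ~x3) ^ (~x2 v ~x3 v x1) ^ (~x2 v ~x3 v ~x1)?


Scan each clause for unnegated literals.
Clause 1: 2 positive; Clause 2: 1 positive; Clause 3: 1 positive; Clause 4: 1 positive; Clause 5: 1 positive; Clause 6: 1 positive; Clause 7: 1 positive; Clause 8: 0 positive.
Total positive literal occurrences = 8.

8


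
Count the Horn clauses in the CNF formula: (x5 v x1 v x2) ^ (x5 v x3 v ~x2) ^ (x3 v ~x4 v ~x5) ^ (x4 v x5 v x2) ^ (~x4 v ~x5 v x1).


A Horn clause has at most one positive literal.
Clause 1: 3 positive lit(s) -> not Horn
Clause 2: 2 positive lit(s) -> not Horn
Clause 3: 1 positive lit(s) -> Horn
Clause 4: 3 positive lit(s) -> not Horn
Clause 5: 1 positive lit(s) -> Horn
Total Horn clauses = 2.

2


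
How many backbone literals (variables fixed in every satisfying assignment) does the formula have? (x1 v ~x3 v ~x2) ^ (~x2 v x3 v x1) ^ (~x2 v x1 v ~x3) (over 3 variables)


Find all satisfying assignments: 6 model(s).
Check which variables have the same value in every model.
No variable is fixed across all models.
Backbone size = 0.

0


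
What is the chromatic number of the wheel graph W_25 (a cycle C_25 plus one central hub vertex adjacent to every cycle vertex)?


W_25 consists of the cycle C_25 together with a hub vertex adjacent to every cycle vertex.
The cycle C_25 needs 3 colors (odd cycle -> 3).
The hub is adjacent to every cycle vertex, so it must receive a new color distinct from all of them.
Chromatic number = 3 + 1 = 4.

4


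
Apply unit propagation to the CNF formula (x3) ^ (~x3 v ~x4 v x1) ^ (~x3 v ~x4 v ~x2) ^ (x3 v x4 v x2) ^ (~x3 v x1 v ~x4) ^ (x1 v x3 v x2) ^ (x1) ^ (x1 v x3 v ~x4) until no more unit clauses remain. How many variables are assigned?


Unit propagation repeatedly assigns the literal in any unit clause, then simplifies.
Assignments in order: x3 = T, x1 = T.
No further unit clauses remain.
Total variables assigned = 2.

2


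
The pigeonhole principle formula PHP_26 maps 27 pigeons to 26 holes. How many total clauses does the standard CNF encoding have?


The PHP encoding has two parts:
1) At-least-one-hole clauses: 27 (one per pigeon, each with 26 literals).
2) At-most-one-pigeon-per-hole clauses: 26 holes * C(27,2) = 26 * 351 = 9126.
Total clauses = 27 + 9126 = 9153.

9153


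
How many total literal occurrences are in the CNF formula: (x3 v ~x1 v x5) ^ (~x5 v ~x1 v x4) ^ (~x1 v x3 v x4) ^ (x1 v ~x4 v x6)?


Clause lengths: 3, 3, 3, 3.
Sum = 3 + 3 + 3 + 3 = 12.

12


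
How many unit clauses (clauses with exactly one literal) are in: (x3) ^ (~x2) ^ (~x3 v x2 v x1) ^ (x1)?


A unit clause contains exactly one literal.
Unit clauses found: (x3), (~x2), (x1).
Count = 3.

3


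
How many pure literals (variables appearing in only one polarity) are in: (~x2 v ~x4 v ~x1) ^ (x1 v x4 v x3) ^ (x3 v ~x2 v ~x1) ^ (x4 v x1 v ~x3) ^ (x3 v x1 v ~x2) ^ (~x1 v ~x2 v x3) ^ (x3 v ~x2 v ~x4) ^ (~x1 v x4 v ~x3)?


A pure literal appears in only one polarity across all clauses.
Pure literals: x2 (negative only).
Count = 1.

1


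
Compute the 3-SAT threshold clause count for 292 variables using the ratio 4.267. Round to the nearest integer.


The 3-SAT phase transition occurs at approximately 4.267 clauses per variable.
m = 4.267 * 292 = 1245.964.
Rounded to nearest integer: 1246.

1246


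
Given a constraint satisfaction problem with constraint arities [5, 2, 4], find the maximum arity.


The arities are: 5, 2, 4.
Scan for the maximum value.
Maximum arity = 5.

5


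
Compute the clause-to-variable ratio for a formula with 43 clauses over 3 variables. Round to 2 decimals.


Clause-to-variable ratio = clauses / variables.
43 / 3 = 14.33.

14.33


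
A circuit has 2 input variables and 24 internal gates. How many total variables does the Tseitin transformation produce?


The Tseitin transformation introduces one auxiliary variable per gate.
Total variables = inputs + gates = 2 + 24 = 26.

26


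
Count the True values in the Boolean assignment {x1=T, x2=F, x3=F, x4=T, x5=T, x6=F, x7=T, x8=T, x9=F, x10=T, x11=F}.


The weight is the number of variables assigned True.
True variables: x1, x4, x5, x7, x8, x10.
Weight = 6.

6


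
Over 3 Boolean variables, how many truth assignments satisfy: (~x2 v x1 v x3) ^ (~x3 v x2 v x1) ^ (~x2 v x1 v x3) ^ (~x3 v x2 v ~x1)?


Enumerate all 8 truth assignments over 3 variables.
Test each against every clause.
Satisfying assignments found: 5.

5


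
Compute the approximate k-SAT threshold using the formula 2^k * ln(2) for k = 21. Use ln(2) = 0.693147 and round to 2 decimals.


Using the asymptotic formula: threshold ~ 2^k * ln(2).
2^21 = 2097152.
2097152 * 0.693147 = 1453634.62.

1453634.62


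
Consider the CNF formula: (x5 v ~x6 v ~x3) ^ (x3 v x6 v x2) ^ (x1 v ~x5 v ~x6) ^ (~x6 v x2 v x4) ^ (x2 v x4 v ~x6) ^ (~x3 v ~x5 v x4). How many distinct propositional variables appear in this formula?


Identify each distinct variable in the formula.
Variables found: x1, x2, x3, x4, x5, x6.
Total distinct variables = 6.

6


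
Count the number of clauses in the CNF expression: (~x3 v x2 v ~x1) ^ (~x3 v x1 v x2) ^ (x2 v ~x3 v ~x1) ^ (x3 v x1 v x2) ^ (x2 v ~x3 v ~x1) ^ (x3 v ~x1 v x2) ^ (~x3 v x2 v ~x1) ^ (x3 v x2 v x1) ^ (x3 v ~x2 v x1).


Each group enclosed in parentheses joined by ^ is one clause.
Counting the conjuncts: 9 clauses.

9


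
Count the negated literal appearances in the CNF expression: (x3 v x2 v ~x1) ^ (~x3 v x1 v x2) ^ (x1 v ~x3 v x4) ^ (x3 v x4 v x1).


Scan each clause for negated literals.
Clause 1: 1 negative; Clause 2: 1 negative; Clause 3: 1 negative; Clause 4: 0 negative.
Total negative literal occurrences = 3.

3


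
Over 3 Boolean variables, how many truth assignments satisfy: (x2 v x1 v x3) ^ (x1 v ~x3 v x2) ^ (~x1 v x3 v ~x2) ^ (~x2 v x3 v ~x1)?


Enumerate all 8 truth assignments over 3 variables.
Test each against every clause.
Satisfying assignments found: 5.

5


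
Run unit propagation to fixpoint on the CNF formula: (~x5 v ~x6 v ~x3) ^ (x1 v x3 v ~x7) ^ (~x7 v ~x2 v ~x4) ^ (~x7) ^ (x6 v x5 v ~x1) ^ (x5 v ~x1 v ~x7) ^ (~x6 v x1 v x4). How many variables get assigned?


Unit propagation repeatedly assigns the literal in any unit clause, then simplifies.
Assignments in order: x7 = F.
No further unit clauses remain.
Total variables assigned = 1.

1


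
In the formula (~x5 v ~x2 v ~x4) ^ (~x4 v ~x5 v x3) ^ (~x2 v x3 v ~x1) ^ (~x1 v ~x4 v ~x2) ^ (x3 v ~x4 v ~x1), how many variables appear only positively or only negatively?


A pure literal appears in only one polarity across all clauses.
Pure literals: x1 (negative only), x2 (negative only), x3 (positive only), x4 (negative only), x5 (negative only).
Count = 5.

5


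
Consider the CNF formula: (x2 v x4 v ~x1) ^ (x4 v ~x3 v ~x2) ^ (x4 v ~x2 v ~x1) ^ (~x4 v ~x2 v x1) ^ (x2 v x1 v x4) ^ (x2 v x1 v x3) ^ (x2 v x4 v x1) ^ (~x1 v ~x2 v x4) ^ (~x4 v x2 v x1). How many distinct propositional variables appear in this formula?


Identify each distinct variable in the formula.
Variables found: x1, x2, x3, x4.
Total distinct variables = 4.

4


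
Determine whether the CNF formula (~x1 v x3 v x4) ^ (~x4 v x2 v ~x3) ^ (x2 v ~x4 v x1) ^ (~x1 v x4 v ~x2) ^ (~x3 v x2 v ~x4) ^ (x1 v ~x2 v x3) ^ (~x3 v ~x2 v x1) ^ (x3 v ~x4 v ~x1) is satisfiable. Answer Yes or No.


Check all 16 possible truth assignments.
Number of satisfying assignments found: 4.
The formula is satisfiable.

Yes


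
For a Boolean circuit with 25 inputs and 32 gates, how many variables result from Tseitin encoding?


The Tseitin transformation introduces one auxiliary variable per gate.
Total variables = inputs + gates = 25 + 32 = 57.

57


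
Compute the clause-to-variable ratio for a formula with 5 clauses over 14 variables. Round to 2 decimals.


Clause-to-variable ratio = clauses / variables.
5 / 14 = 0.36.

0.36


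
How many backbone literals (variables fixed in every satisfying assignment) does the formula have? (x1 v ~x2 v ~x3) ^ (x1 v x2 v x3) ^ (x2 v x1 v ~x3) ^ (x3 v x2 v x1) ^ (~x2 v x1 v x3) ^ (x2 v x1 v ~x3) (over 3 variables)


Find all satisfying assignments: 4 model(s).
Check which variables have the same value in every model.
Fixed variables: x1=T.
Backbone size = 1.

1


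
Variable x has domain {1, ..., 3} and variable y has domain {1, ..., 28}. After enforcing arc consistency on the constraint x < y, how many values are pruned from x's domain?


For the constraint x < y, x needs a supporting value in y's domain.
x can be at most 27 (one less than y's maximum).
Valid x values from domain: 3 out of 3.
Pruned = 3 - 3 = 0.

0


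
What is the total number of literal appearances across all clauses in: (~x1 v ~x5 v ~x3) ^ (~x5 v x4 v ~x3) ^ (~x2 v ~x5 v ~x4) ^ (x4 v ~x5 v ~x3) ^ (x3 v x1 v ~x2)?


Clause lengths: 3, 3, 3, 3, 3.
Sum = 3 + 3 + 3 + 3 + 3 = 15.

15


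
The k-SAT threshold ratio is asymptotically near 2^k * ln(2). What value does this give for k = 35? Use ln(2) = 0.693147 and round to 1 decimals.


Using the asymptotic formula: threshold ~ 2^k * ln(2).
2^35 = 34359738368.
34359738368 * 0.693147 = 23816349570.6.

23816349570.6


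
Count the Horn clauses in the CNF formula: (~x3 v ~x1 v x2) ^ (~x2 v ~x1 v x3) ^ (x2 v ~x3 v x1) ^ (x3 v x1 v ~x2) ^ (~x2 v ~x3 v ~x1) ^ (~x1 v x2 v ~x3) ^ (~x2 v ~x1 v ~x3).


A Horn clause has at most one positive literal.
Clause 1: 1 positive lit(s) -> Horn
Clause 2: 1 positive lit(s) -> Horn
Clause 3: 2 positive lit(s) -> not Horn
Clause 4: 2 positive lit(s) -> not Horn
Clause 5: 0 positive lit(s) -> Horn
Clause 6: 1 positive lit(s) -> Horn
Clause 7: 0 positive lit(s) -> Horn
Total Horn clauses = 5.

5


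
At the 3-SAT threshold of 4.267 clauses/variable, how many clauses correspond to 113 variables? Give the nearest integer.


The 3-SAT phase transition occurs at approximately 4.267 clauses per variable.
m = 4.267 * 113 = 482.171.
Rounded to nearest integer: 482.

482


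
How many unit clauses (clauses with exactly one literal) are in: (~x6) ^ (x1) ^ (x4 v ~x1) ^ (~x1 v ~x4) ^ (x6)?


A unit clause contains exactly one literal.
Unit clauses found: (~x6), (x1), (x6).
Count = 3.

3


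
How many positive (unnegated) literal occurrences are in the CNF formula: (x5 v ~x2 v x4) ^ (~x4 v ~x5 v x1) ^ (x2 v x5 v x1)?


Scan each clause for unnegated literals.
Clause 1: 2 positive; Clause 2: 1 positive; Clause 3: 3 positive.
Total positive literal occurrences = 6.

6


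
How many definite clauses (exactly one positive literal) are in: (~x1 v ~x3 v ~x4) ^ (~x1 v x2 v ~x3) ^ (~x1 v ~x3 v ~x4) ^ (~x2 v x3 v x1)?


A definite clause has exactly one positive literal.
Clause 1: 0 positive -> not definite
Clause 2: 1 positive -> definite
Clause 3: 0 positive -> not definite
Clause 4: 2 positive -> not definite
Definite clause count = 1.

1


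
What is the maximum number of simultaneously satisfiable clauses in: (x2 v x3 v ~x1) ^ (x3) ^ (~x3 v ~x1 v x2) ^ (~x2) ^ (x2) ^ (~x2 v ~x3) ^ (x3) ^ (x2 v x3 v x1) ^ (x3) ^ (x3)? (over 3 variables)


Enumerate all 8 truth assignments.
For each, count how many of the 10 clauses are satisfied.
The formula is not fully satisfiable, so the maximum is below 10.
Maximum simultaneously satisfiable clauses = 9.

9


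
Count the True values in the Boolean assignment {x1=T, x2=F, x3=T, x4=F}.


The weight is the number of variables assigned True.
True variables: x1, x3.
Weight = 2.

2


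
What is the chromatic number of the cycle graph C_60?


A cycle on an even number of vertices is bipartite: alternate two colors around the cycle.
Since 60 is even, two colors suffice, and at least two are needed because the graph has edges.
Chromatic number = 2.

2


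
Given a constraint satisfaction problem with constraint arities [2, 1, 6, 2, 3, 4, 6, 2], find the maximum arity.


The arities are: 2, 1, 6, 2, 3, 4, 6, 2.
Scan for the maximum value.
Maximum arity = 6.

6


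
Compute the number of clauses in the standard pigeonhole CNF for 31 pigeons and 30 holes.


The PHP encoding has two parts:
1) At-least-one-hole clauses: 31 (one per pigeon, each with 30 literals).
2) At-most-one-pigeon-per-hole clauses: 30 holes * C(31,2) = 30 * 465 = 13950.
Total clauses = 31 + 13950 = 13981.

13981


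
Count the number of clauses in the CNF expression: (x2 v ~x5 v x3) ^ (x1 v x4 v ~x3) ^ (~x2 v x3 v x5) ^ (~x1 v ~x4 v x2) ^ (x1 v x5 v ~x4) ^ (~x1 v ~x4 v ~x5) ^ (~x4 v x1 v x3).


Each group enclosed in parentheses joined by ^ is one clause.
Counting the conjuncts: 7 clauses.

7


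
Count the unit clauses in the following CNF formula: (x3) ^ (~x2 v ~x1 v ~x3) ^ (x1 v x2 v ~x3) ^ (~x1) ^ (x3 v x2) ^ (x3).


A unit clause contains exactly one literal.
Unit clauses found: (x3), (~x1), (x3).
Count = 3.

3


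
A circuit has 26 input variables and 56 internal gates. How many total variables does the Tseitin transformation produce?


The Tseitin transformation introduces one auxiliary variable per gate.
Total variables = inputs + gates = 26 + 56 = 82.

82


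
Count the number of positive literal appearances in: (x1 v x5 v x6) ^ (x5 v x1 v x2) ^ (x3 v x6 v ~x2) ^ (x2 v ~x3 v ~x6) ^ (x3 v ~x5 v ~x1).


Scan each clause for unnegated literals.
Clause 1: 3 positive; Clause 2: 3 positive; Clause 3: 2 positive; Clause 4: 1 positive; Clause 5: 1 positive.
Total positive literal occurrences = 10.

10


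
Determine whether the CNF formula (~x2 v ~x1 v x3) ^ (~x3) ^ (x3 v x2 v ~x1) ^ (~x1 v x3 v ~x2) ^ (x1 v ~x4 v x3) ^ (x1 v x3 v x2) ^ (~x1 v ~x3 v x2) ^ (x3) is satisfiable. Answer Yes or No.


Check all 16 possible truth assignments.
Number of satisfying assignments found: 0.
The formula is unsatisfiable.

No


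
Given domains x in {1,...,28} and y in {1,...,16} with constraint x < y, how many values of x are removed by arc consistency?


For the constraint x < y, x needs a supporting value in y's domain.
x can be at most 15 (one less than y's maximum).
Valid x values from domain: 15 out of 28.
Pruned = 28 - 15 = 13.

13


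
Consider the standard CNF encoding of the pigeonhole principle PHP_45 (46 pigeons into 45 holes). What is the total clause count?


The PHP encoding has two parts:
1) At-least-one-hole clauses: 46 (one per pigeon, each with 45 literals).
2) At-most-one-pigeon-per-hole clauses: 45 holes * C(46,2) = 45 * 1035 = 46575.
Total clauses = 46 + 46575 = 46621.

46621


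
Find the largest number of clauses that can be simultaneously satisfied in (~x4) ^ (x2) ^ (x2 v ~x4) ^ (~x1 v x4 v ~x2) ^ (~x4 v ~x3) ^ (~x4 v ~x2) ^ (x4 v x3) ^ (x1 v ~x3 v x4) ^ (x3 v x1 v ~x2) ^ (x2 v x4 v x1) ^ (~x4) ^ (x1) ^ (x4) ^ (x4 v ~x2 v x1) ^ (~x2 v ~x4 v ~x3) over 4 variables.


Enumerate all 16 truth assignments.
For each, count how many of the 15 clauses are satisfied.
The formula is not fully satisfiable, so the maximum is below 15.
Maximum simultaneously satisfiable clauses = 13.

13


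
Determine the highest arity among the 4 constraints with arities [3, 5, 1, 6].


The arities are: 3, 5, 1, 6.
Scan for the maximum value.
Maximum arity = 6.

6


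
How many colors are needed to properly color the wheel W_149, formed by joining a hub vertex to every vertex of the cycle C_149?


W_149 consists of the cycle C_149 together with a hub vertex adjacent to every cycle vertex.
The cycle C_149 needs 3 colors (odd cycle -> 3).
The hub is adjacent to every cycle vertex, so it must receive a new color distinct from all of them.
Chromatic number = 3 + 1 = 4.

4


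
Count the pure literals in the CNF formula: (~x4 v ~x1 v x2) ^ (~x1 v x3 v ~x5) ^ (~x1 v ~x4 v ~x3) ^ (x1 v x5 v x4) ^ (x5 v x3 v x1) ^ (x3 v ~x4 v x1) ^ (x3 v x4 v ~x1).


A pure literal appears in only one polarity across all clauses.
Pure literals: x2 (positive only).
Count = 1.

1


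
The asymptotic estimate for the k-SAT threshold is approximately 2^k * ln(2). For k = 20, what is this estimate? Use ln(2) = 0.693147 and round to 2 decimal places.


Using the asymptotic formula: threshold ~ 2^k * ln(2).
2^20 = 1048576.
1048576 * 0.693147 = 726817.31.

726817.31


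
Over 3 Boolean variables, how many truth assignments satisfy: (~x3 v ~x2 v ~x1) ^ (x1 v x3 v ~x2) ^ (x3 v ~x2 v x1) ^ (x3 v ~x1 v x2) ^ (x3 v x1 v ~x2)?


Enumerate all 8 truth assignments over 3 variables.
Test each against every clause.
Satisfying assignments found: 5.

5


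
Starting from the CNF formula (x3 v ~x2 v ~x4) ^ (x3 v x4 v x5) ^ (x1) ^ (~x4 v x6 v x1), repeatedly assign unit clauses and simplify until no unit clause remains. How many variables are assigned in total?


Unit propagation repeatedly assigns the literal in any unit clause, then simplifies.
Assignments in order: x1 = T.
No further unit clauses remain.
Total variables assigned = 1.

1


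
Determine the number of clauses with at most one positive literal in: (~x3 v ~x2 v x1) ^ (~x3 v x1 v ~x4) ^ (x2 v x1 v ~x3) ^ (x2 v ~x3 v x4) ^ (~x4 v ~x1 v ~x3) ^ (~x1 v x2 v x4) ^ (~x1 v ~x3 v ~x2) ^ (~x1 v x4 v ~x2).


A Horn clause has at most one positive literal.
Clause 1: 1 positive lit(s) -> Horn
Clause 2: 1 positive lit(s) -> Horn
Clause 3: 2 positive lit(s) -> not Horn
Clause 4: 2 positive lit(s) -> not Horn
Clause 5: 0 positive lit(s) -> Horn
Clause 6: 2 positive lit(s) -> not Horn
Clause 7: 0 positive lit(s) -> Horn
Clause 8: 1 positive lit(s) -> Horn
Total Horn clauses = 5.

5


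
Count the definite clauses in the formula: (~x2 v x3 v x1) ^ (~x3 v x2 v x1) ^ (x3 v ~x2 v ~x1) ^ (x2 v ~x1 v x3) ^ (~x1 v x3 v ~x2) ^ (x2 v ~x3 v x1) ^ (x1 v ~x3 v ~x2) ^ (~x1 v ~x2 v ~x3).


A definite clause has exactly one positive literal.
Clause 1: 2 positive -> not definite
Clause 2: 2 positive -> not definite
Clause 3: 1 positive -> definite
Clause 4: 2 positive -> not definite
Clause 5: 1 positive -> definite
Clause 6: 2 positive -> not definite
Clause 7: 1 positive -> definite
Clause 8: 0 positive -> not definite
Definite clause count = 3.

3


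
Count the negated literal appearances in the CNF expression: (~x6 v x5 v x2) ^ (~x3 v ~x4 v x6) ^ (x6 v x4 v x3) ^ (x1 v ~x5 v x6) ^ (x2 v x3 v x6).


Scan each clause for negated literals.
Clause 1: 1 negative; Clause 2: 2 negative; Clause 3: 0 negative; Clause 4: 1 negative; Clause 5: 0 negative.
Total negative literal occurrences = 4.

4


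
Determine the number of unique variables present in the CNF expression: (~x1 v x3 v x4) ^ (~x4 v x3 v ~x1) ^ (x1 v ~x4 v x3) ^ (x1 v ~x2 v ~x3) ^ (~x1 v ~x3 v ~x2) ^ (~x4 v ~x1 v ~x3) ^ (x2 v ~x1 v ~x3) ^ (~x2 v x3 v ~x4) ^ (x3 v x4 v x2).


Identify each distinct variable in the formula.
Variables found: x1, x2, x3, x4.
Total distinct variables = 4.

4


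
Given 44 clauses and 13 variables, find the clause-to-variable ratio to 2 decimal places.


Clause-to-variable ratio = clauses / variables.
44 / 13 = 3.38.

3.38


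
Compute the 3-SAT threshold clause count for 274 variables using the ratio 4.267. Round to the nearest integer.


The 3-SAT phase transition occurs at approximately 4.267 clauses per variable.
m = 4.267 * 274 = 1169.158.
Rounded to nearest integer: 1169.

1169


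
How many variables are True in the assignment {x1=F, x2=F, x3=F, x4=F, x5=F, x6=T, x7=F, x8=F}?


The weight is the number of variables assigned True.
True variables: x6.
Weight = 1.

1


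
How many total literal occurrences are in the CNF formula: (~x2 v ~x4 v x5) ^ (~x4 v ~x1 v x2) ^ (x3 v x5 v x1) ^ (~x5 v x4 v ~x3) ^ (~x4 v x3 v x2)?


Clause lengths: 3, 3, 3, 3, 3.
Sum = 3 + 3 + 3 + 3 + 3 = 15.

15


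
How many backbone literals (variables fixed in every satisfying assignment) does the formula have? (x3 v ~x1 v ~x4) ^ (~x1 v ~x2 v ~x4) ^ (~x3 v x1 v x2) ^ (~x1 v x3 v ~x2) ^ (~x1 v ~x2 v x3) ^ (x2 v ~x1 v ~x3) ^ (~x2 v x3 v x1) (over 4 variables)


Find all satisfying assignments: 6 model(s).
Check which variables have the same value in every model.
No variable is fixed across all models.
Backbone size = 0.

0


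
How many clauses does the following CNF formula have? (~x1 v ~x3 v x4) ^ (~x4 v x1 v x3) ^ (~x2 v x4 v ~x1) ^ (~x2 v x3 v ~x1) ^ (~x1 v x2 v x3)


Each group enclosed in parentheses joined by ^ is one clause.
Counting the conjuncts: 5 clauses.

5


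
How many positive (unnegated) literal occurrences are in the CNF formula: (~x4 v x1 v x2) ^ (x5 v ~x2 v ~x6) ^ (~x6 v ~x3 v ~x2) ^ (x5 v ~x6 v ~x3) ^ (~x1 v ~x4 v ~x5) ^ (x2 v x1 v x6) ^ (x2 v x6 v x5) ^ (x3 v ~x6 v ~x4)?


Scan each clause for unnegated literals.
Clause 1: 2 positive; Clause 2: 1 positive; Clause 3: 0 positive; Clause 4: 1 positive; Clause 5: 0 positive; Clause 6: 3 positive; Clause 7: 3 positive; Clause 8: 1 positive.
Total positive literal occurrences = 11.

11


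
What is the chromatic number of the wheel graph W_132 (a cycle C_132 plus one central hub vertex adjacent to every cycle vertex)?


W_132 consists of the cycle C_132 together with a hub vertex adjacent to every cycle vertex.
The cycle C_132 needs 2 colors (even cycle -> 2).
The hub is adjacent to every cycle vertex, so it must receive a new color distinct from all of them.
Chromatic number = 2 + 1 = 3.

3


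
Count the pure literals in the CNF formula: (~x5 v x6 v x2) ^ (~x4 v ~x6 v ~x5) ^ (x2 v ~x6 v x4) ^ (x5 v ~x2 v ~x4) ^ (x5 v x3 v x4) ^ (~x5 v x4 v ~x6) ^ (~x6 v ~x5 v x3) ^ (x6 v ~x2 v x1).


A pure literal appears in only one polarity across all clauses.
Pure literals: x1 (positive only), x3 (positive only).
Count = 2.

2


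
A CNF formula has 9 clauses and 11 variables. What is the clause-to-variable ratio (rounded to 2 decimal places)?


Clause-to-variable ratio = clauses / variables.
9 / 11 = 0.82.

0.82


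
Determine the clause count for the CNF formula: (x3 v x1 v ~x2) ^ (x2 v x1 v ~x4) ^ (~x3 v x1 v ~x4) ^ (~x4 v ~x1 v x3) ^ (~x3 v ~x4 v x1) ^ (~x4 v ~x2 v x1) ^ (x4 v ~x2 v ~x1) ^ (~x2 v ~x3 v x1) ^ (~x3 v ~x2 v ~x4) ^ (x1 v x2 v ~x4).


Each group enclosed in parentheses joined by ^ is one clause.
Counting the conjuncts: 10 clauses.

10


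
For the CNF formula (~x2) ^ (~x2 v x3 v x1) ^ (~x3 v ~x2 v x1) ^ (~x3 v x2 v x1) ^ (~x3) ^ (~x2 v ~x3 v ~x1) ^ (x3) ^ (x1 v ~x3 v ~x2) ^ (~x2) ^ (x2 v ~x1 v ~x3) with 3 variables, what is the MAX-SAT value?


Enumerate all 8 truth assignments.
For each, count how many of the 10 clauses are satisfied.
The formula is not fully satisfiable, so the maximum is below 10.
Maximum simultaneously satisfiable clauses = 9.

9


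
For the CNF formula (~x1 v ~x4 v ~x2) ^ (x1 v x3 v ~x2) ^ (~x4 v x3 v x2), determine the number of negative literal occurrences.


Scan each clause for negated literals.
Clause 1: 3 negative; Clause 2: 1 negative; Clause 3: 1 negative.
Total negative literal occurrences = 5.

5


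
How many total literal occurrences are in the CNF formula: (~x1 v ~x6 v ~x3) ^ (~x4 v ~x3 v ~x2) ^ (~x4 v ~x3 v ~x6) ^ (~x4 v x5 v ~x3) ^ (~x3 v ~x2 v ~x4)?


Clause lengths: 3, 3, 3, 3, 3.
Sum = 3 + 3 + 3 + 3 + 3 = 15.

15


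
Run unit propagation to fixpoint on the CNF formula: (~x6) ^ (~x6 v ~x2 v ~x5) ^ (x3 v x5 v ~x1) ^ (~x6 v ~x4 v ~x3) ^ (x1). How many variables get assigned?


Unit propagation repeatedly assigns the literal in any unit clause, then simplifies.
Assignments in order: x6 = F, x1 = T.
No further unit clauses remain.
Total variables assigned = 2.

2


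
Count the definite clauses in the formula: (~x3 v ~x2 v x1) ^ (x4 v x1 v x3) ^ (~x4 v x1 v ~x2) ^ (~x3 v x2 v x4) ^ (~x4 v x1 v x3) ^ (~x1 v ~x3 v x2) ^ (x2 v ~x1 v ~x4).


A definite clause has exactly one positive literal.
Clause 1: 1 positive -> definite
Clause 2: 3 positive -> not definite
Clause 3: 1 positive -> definite
Clause 4: 2 positive -> not definite
Clause 5: 2 positive -> not definite
Clause 6: 1 positive -> definite
Clause 7: 1 positive -> definite
Definite clause count = 4.

4


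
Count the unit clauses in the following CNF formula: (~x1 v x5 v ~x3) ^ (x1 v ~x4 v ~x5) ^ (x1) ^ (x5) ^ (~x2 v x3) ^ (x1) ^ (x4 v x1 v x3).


A unit clause contains exactly one literal.
Unit clauses found: (x1), (x5), (x1).
Count = 3.

3


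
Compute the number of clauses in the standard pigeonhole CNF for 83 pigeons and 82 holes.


The PHP encoding has two parts:
1) At-least-one-hole clauses: 83 (one per pigeon, each with 82 literals).
2) At-most-one-pigeon-per-hole clauses: 82 holes * C(83,2) = 82 * 3403 = 279046.
Total clauses = 83 + 279046 = 279129.

279129


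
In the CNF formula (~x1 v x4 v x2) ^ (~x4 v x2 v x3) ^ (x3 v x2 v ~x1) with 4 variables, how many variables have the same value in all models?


Find all satisfying assignments: 12 model(s).
Check which variables have the same value in every model.
No variable is fixed across all models.
Backbone size = 0.

0


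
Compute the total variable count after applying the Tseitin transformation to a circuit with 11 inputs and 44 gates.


The Tseitin transformation introduces one auxiliary variable per gate.
Total variables = inputs + gates = 11 + 44 = 55.

55
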